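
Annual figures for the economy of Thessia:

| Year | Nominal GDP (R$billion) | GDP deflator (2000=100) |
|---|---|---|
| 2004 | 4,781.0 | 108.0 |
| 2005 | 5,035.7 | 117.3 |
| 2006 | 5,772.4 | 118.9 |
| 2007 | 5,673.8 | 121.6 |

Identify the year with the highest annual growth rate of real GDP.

2006

2005: real = 5035.7/1.173 = 4293.01; growth vs 2004 (4426.85) = -3.02%.
2006: real = 5772.4/1.189 = 4854.84; growth vs 2005 (4293.01) = 13.09%.
2007: real = 5673.8/1.216 = 4665.95; growth vs 2006 (4854.84) = -3.89%.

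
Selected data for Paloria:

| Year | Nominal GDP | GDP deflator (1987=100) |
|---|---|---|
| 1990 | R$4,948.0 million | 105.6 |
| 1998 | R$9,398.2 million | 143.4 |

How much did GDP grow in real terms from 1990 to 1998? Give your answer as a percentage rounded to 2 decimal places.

Real GDP 1990 = 4948.0 / 1.056 = 4685.61.
Real GDP 1998 = 9398.2 / 1.434 = 6553.84.
Real growth = 6553.84 / 4685.61 − 1 = 0.3987.

39.87%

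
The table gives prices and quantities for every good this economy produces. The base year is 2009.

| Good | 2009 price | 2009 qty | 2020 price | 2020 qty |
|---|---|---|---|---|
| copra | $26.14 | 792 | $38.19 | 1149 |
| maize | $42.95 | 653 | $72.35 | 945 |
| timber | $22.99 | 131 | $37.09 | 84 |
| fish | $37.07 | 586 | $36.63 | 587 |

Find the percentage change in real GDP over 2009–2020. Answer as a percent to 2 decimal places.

Real GDP 2009 = Nominal GDP 2009 = 26.14·792 + 42.95·653 + 22.99·131 + 37.07·586 = 73483.94.
Real GDP 2020 (at 2009 prices) = 26.14·1149 + 42.95·945 + 22.99·84 + 37.07·587 = 94313.86.
Real growth = 94313.86/73483.94 − 1 = 0.2835.

28.35%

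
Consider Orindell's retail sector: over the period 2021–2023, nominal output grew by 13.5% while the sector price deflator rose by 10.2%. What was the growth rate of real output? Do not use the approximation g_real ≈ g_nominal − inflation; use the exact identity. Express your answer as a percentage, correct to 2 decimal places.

(1 + g_nom) = (1 + g_real)(1 + π), so g_real = 1.1350 / 1.1020 − 1 = 0.02995.

2.99%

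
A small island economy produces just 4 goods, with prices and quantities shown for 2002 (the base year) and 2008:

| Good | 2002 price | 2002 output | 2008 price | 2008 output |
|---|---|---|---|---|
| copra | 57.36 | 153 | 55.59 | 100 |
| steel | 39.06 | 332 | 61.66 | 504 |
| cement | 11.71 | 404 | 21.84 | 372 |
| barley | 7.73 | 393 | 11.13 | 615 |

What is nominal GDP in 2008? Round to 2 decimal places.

Nominal GDP 2008 = Σ (p_2008 × q_2008) = 55.59·100 + 61.66·504 + 21.84·372 + 11.13·615 = 51605.07.

51605.07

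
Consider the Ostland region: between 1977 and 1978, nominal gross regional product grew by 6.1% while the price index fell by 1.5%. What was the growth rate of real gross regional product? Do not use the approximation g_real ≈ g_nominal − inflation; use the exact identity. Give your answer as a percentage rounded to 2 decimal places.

(1 + g_nom) = (1 + g_real)(1 + π), so g_real = 1.0610 / 0.9850 − 1 = 0.07716.

7.72%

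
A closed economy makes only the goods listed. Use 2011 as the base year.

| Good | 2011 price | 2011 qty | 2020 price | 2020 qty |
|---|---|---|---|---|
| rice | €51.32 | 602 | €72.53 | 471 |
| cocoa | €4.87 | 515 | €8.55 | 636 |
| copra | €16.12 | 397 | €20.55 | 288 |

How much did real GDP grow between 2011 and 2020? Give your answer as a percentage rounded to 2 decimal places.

-19.82%

Real GDP 2011 = Nominal GDP 2011 = 51.32·602 + 4.87·515 + 16.12·397 = 39802.33.
Real GDP 2020 (at 2011 prices) = 51.32·471 + 4.87·636 + 16.12·288 = 31911.60.
Real growth = 31911.60/39802.33 − 1 = -0.1982.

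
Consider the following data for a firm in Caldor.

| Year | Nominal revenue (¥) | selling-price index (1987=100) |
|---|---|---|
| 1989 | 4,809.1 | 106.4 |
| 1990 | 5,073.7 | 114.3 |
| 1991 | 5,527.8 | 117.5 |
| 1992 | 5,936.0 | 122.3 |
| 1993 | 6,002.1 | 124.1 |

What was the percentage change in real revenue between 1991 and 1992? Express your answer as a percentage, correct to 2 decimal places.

Real revenue 1991 = 5527.8/1.175 = 4704.51.
Real revenue 1992 = 5936.0/1.223 = 4853.64.
Change = 4853.64/4704.51 − 1 = 0.0317.

3.17%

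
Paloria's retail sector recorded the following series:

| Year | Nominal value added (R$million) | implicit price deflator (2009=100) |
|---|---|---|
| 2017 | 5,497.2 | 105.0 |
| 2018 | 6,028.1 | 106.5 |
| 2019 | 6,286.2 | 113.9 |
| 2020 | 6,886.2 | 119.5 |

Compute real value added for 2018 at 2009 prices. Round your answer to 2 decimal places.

R$5,660.19 million

Real value added 2018 = 6028.1 / 1.065 = 5660.19.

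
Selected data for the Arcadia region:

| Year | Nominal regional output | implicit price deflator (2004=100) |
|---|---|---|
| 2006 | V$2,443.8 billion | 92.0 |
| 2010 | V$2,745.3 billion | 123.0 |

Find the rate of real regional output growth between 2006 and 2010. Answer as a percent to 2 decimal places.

-15.98%

Deflate each year: 2006 → 2443.8/0.920 = 2656.30; 2010 → 2745.3/1.230 = 2231.95.
So real regional output changed by 2231.95/2656.30 − 1 = -0.1598, i.e. -15.98%.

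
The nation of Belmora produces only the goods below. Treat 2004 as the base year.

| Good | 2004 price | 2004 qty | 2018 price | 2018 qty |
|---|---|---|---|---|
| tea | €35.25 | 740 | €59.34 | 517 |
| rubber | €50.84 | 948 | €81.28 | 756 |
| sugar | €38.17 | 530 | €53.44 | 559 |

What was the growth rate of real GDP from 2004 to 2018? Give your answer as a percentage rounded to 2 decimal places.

-17.47%

Real GDP 2004 = Nominal GDP 2004 = 35.25·740 + 50.84·948 + 38.17·530 = 94511.42.
Real GDP 2018 (at 2004 prices) = 35.25·517 + 50.84·756 + 38.17·559 = 77996.32.
Real growth = 77996.32/94511.42 − 1 = -0.1747.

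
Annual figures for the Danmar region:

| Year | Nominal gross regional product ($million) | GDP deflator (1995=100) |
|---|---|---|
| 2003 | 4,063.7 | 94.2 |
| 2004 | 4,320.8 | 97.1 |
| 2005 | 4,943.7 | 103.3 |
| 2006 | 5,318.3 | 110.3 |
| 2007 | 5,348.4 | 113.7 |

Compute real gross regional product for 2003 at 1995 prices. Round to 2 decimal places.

$4,313.91 million

Real gross regional product 2003 = 4063.7 / 0.942 = 4313.91.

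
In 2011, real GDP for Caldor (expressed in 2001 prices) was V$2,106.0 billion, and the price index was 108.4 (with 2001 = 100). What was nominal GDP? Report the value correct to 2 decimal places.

Nominal GDP = Real × (price index/100) = 2106.0 × 1.084 = 2282.90.

V$2,282.90 billion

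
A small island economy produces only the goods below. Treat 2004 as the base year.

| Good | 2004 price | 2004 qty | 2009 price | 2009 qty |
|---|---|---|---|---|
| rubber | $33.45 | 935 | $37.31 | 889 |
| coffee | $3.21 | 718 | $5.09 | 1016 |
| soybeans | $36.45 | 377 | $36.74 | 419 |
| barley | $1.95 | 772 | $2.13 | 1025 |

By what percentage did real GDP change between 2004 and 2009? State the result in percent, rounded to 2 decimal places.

Real GDP 2004 = Nominal GDP 2004 = 33.45·935 + 3.21·718 + 36.45·377 + 1.95·772 = 48827.58.
Real GDP 2009 (at 2004 prices) = 33.45·889 + 3.21·1016 + 36.45·419 + 1.95·1025 = 50269.71.
Real growth = 50269.71/48827.58 − 1 = 0.0295.

2.95%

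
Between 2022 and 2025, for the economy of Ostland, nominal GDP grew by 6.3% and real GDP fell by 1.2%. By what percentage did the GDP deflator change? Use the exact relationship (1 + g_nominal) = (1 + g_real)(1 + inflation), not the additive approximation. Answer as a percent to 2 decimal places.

7.59%

(1 + g_nom) = (1 + g_real)(1 + π), so π = 1.0630 / 0.9880 − 1 = 0.07591.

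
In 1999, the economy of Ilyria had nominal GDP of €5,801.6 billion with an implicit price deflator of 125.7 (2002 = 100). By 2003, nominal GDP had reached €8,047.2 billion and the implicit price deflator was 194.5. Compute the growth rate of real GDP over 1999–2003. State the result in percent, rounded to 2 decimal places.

-10.36%

Deflate each year: 1999 → 5801.6/1.257 = 4615.43; 2003 → 8047.2/1.945 = 4137.38.
So real GDP changed by 4137.38/4615.43 − 1 = -0.1036, i.e. -10.36%.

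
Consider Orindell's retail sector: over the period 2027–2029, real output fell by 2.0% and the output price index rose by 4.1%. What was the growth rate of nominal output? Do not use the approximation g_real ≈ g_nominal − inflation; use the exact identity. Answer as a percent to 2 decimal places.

2.02%

(1 + g_nom) = (1 + g_real)(1 + π) = 0.9800 × 1.0410 = 1.02018.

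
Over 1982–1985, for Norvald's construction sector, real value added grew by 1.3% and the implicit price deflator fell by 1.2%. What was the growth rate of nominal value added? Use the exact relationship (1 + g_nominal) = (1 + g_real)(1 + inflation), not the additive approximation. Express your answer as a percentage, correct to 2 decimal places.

(1 + g_nom) = (1 + g_real)(1 + π) = 1.0130 × 0.9880 = 1.00084.

0.08%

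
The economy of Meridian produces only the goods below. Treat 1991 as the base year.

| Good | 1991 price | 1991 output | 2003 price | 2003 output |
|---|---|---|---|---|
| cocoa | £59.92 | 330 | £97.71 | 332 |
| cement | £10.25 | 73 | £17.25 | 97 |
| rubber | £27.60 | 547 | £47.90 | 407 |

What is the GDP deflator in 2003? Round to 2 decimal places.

Nominal GDP 2003 = 97.71·332 + 17.25·97 + 47.90·407 = 53608.27.
Real GDP 2003 (at 1991 prices) = 59.92·332 + 10.25·97 + 27.60·407 = 32120.89.
Deflator = Nominal/Real × 100 = 53608.27/32120.89 × 100 = 166.895.

166.90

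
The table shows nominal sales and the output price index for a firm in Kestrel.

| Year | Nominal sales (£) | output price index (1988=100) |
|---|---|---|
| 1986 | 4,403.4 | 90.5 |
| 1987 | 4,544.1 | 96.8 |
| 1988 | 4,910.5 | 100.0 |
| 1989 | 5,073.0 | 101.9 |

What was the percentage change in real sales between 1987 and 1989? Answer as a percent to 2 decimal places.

Real sales 1987 = 4544.1/0.968 = 4694.32.
Real sales 1989 = 5073.0/1.019 = 4978.41.
Change = 4978.41/4694.32 − 1 = 0.0605.

6.05%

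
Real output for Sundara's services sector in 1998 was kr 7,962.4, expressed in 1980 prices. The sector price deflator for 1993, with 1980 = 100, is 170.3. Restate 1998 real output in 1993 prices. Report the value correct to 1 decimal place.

kr 13,560.0

Real output in 1993 prices = Real output in 1980 prices × (P_1993/P_1980) = 7962.4 × 1.703 = 13559.97.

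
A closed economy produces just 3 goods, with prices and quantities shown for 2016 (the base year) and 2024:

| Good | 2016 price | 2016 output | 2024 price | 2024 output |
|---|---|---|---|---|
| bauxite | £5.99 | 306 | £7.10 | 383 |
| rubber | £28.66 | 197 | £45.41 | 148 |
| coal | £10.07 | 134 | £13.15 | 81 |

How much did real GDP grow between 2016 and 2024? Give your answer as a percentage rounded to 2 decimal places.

Real GDP 2016 = Nominal GDP 2016 = 5.99·306 + 28.66·197 + 10.07·134 = 8828.34.
Real GDP 2024 (at 2016 prices) = 5.99·383 + 28.66·148 + 10.07·81 = 7351.52.
Real growth = 7351.52/8828.34 − 1 = -0.1673.

-16.73%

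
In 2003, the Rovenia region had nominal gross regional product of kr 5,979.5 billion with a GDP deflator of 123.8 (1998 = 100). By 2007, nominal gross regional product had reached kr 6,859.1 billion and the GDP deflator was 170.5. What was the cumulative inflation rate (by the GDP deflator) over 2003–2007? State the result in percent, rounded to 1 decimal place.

37.7%

Price-level change = 170.5 / 123.8 − 1 = 0.3772.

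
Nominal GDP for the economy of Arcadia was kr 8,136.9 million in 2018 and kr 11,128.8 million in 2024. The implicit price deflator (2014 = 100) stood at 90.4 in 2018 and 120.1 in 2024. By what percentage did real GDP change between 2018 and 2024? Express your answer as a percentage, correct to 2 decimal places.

2.95%

Real GDP 2018 = 8136.9 / 0.904 = 9001.00.
Real GDP 2024 = 11128.8 / 1.201 = 9266.28.
Real growth = 9266.28 / 9001.00 − 1 = 0.0295.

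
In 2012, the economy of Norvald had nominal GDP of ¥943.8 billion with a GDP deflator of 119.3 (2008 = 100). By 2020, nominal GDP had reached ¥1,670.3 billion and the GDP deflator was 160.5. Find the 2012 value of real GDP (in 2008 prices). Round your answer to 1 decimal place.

¥791.1 billion

Real GDP = Nominal / (GDP deflator/100) = 943.8 / 1.193 = 791.11.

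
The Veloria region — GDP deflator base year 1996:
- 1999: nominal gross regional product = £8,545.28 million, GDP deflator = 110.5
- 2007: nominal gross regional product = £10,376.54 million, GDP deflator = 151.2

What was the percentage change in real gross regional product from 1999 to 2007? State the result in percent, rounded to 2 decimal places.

-11.26%

Deflate each year: 1999 → 8545.28/1.105 = 7733.29; 2007 → 10376.54/1.512 = 6862.79.
So real gross regional product changed by 6862.79/7733.29 − 1 = -0.1126, i.e. -11.26%.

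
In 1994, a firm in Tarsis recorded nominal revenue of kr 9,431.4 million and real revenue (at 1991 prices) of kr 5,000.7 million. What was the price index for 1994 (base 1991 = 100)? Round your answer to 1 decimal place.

price index = (Nominal / Real) × 100 = 9431.4 / 5000.7 × 100 = 188.60.

188.6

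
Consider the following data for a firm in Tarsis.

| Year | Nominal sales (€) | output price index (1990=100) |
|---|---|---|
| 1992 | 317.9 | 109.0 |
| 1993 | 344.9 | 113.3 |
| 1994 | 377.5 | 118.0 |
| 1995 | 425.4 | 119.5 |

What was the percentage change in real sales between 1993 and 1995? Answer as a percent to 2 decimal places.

16.94%

Real sales 1993 = 344.9/1.133 = 304.41.
Real sales 1995 = 425.4/1.195 = 355.98.
Change = 355.98/304.41 − 1 = 0.1694.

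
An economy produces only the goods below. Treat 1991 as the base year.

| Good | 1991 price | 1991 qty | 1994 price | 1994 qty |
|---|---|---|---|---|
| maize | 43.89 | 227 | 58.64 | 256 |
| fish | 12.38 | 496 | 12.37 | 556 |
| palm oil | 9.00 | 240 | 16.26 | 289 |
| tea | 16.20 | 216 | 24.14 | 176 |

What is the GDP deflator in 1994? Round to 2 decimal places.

130.83

Nominal GDP 1994 = 58.64·256 + 12.37·556 + 16.26·289 + 24.14·176 = 30837.34.
Real GDP 1994 (at 1991 prices) = 43.89·256 + 12.38·556 + 9.00·289 + 16.20·176 = 23571.32.
Deflator = Nominal/Real × 100 = 30837.34/23571.32 × 100 = 130.826.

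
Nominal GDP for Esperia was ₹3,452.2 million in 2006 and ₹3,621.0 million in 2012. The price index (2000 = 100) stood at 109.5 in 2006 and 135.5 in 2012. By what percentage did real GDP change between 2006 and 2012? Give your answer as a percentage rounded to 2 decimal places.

Deflate each year: 2006 → 3452.2/1.095 = 3152.69; 2012 → 3621.0/1.355 = 2672.32.
So real GDP changed by 2672.32/3152.69 − 1 = -0.1524, i.e. -15.24%.

-15.24%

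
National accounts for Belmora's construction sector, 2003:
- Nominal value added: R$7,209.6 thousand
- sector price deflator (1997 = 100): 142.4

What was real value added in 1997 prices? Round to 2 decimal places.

Real value added = Nominal / (sector price deflator/100) = 7209.6 / 1.424 = 5062.92.

R$5,062.92 thousand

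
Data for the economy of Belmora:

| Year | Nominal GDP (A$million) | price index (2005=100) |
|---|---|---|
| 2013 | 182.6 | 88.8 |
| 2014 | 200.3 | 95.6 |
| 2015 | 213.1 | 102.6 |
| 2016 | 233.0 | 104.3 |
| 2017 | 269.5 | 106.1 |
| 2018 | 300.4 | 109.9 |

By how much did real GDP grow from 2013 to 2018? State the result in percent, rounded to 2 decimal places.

32.93%

Real GDP 2013 = 182.6/0.888 = 205.63.
Real GDP 2018 = 300.4/1.099 = 273.34.
Change = 273.34/205.63 − 1 = 0.3293.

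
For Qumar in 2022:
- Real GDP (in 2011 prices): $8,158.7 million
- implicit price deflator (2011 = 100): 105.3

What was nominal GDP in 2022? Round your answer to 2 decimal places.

$8,591.11 million

Nominal GDP = Real × (implicit price deflator/100) = 8158.7 × 1.053 = 8591.11.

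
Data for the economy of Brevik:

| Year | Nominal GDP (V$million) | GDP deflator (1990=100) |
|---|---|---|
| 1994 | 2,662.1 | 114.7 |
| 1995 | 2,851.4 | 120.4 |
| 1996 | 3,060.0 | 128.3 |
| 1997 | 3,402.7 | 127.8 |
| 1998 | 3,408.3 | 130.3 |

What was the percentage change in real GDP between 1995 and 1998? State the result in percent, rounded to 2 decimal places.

Real GDP 1995 = 2851.4/1.204 = 2368.27.
Real GDP 1998 = 3408.3/1.303 = 2615.73.
Change = 2615.73/2368.27 − 1 = 0.1045.

10.45%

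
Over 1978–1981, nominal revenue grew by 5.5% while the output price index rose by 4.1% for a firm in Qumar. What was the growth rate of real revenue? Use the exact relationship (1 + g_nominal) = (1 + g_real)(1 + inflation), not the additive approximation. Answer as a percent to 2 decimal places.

1.34%

(1 + g_nom) = (1 + g_real)(1 + π), so g_real = 1.0550 / 1.0410 − 1 = 0.01345.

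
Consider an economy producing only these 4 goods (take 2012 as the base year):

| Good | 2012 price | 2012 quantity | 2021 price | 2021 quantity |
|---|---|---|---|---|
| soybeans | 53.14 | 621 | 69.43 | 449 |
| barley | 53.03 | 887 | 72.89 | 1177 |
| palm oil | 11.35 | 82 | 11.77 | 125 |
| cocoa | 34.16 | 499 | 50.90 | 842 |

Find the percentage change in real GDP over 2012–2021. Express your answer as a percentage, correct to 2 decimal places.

18.82%

Real GDP 2012 = Nominal GDP 2012 = 53.14·621 + 53.03·887 + 11.35·82 + 34.16·499 = 98014.09.
Real GDP 2021 (at 2012 prices) = 53.14·449 + 53.03·1177 + 11.35·125 + 34.16·842 = 116457.64.
Real growth = 116457.64/98014.09 − 1 = 0.1882.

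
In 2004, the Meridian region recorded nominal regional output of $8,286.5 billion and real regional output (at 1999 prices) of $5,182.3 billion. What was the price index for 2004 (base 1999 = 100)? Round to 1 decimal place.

159.9

price index = (Nominal / Real) × 100 = 8286.5 / 5182.3 × 100 = 159.90.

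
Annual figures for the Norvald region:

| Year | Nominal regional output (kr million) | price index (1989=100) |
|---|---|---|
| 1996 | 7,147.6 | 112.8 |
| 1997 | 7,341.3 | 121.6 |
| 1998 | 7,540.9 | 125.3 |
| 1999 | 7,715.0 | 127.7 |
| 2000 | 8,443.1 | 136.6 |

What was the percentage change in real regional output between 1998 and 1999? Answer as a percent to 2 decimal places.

Real regional output 1998 = 7540.9/1.253 = 6018.28.
Real regional output 1999 = 7715.0/1.277 = 6041.50.
Change = 6041.50/6018.28 − 1 = 0.0039.

0.39%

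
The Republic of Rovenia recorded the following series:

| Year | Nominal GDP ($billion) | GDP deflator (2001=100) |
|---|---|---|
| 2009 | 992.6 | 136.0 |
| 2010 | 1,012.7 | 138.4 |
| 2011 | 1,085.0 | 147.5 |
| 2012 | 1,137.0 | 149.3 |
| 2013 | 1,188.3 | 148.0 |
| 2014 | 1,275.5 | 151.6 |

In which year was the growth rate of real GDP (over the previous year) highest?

2013

2010: real = 1012.7/1.384 = 731.72; growth vs 2009 (729.85) = 0.26%.
2011: real = 1085.0/1.475 = 735.59; growth vs 2010 (731.72) = 0.53%.
2012: real = 1137.0/1.493 = 761.55; growth vs 2011 (735.59) = 3.53%.
2013: real = 1188.3/1.480 = 802.91; growth vs 2012 (761.55) = 5.43%.
2014: real = 1275.5/1.516 = 841.36; growth vs 2013 (802.91) = 4.79%.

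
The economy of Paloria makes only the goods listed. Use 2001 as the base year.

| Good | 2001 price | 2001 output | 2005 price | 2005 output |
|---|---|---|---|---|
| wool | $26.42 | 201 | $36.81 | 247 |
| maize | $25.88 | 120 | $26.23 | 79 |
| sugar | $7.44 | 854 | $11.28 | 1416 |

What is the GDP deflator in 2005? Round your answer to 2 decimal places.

Nominal GDP 2005 = 36.81·247 + 26.23·79 + 11.28·1416 = 27136.72.
Real GDP 2005 (at 2001 prices) = 26.42·247 + 25.88·79 + 7.44·1416 = 19105.30.
Deflator = Nominal/Real × 100 = 27136.72/19105.30 × 100 = 142.038.

142.04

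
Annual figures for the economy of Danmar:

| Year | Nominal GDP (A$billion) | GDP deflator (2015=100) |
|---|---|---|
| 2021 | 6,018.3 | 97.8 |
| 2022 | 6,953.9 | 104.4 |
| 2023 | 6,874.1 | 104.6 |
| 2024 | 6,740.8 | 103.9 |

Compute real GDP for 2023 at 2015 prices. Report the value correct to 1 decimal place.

Real GDP 2023 = 6874.1 / 1.046 = 6571.80.

A$6,571.8 billion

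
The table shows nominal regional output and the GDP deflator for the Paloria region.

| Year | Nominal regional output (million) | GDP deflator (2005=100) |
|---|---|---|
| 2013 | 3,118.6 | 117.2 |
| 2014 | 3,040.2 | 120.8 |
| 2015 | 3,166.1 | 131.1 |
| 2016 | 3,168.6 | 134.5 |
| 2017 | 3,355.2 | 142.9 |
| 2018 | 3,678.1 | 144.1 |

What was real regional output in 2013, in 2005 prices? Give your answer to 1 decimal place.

2,660.9 million

Real regional output 2013 = 3118.6 / 1.172 = 2660.92.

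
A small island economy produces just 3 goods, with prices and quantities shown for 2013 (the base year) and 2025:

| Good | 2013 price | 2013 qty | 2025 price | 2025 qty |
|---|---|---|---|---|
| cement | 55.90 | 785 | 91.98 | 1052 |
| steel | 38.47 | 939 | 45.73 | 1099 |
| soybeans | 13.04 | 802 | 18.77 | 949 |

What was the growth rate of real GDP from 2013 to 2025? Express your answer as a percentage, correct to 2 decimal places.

25.42%

Real GDP 2013 = Nominal GDP 2013 = 55.90·785 + 38.47·939 + 13.04·802 = 90462.91.
Real GDP 2025 (at 2013 prices) = 55.90·1052 + 38.47·1099 + 13.04·949 = 113460.29.
Real growth = 113460.29/90462.91 − 1 = 0.2542.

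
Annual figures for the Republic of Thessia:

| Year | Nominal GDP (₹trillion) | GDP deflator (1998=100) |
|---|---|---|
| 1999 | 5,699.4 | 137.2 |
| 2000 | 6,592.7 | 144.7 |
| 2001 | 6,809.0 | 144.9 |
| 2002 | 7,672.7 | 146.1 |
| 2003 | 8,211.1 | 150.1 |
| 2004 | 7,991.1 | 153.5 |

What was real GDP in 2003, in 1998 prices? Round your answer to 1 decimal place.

Real GDP 2003 = 8211.1 / 1.501 = 5470.42.

₹5,470.4 trillion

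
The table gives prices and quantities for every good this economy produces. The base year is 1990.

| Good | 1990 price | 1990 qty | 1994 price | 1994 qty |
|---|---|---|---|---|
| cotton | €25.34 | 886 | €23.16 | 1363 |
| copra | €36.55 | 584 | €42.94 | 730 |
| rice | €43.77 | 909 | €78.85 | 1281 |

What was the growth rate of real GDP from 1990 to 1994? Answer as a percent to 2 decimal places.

40.33%

Real GDP 1990 = Nominal GDP 1990 = 25.34·886 + 36.55·584 + 43.77·909 = 83583.37.
Real GDP 1994 (at 1990 prices) = 25.34·1363 + 36.55·730 + 43.77·1281 = 117289.29.
Real growth = 117289.29/83583.37 − 1 = 0.4033.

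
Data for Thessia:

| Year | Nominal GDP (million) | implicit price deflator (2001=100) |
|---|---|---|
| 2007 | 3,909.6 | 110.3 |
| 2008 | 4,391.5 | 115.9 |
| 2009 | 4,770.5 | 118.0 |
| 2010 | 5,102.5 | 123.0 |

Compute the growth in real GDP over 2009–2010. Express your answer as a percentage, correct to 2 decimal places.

2.61%

Real GDP 2009 = 4770.5/1.180 = 4042.80.
Real GDP 2010 = 5102.5/1.230 = 4148.37.
Change = 4148.37/4042.80 − 1 = 0.0261.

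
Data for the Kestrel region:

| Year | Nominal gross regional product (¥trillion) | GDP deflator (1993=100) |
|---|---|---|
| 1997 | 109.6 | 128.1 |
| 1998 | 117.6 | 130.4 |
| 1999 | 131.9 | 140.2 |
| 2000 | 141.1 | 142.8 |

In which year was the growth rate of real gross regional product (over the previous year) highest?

1998: real = 117.6/1.304 = 90.18; growth vs 1997 (85.56) = 5.40%.
1999: real = 131.9/1.402 = 94.08; growth vs 1998 (90.18) = 4.32%.
2000: real = 141.1/1.428 = 98.81; growth vs 1999 (94.08) = 5.03%.

1998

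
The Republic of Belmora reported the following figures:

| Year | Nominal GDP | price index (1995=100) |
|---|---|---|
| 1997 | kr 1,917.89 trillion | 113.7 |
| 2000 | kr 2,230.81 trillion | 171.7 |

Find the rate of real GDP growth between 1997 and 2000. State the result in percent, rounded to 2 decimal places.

Deflate each year: 1997 → 1917.89/1.137 = 1686.80; 2000 → 2230.81/1.717 = 1299.25.
So real GDP changed by 1299.25/1686.80 − 1 = -0.2298, i.e. -22.98%.

-22.98%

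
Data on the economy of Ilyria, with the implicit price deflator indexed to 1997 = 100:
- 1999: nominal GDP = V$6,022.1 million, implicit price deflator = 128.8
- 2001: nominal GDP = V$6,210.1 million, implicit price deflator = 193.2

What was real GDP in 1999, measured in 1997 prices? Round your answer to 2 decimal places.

Real GDP = Nominal / (implicit price deflator/100) = 6022.1 / 1.288 = 4675.54.

V$4,675.54 million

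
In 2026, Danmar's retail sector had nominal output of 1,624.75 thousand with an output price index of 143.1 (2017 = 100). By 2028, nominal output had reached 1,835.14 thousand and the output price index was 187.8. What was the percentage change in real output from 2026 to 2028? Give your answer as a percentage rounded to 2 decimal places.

-13.93%

Deflate each year: 2026 → 1624.75/1.431 = 1135.39; 2028 → 1835.14/1.878 = 977.18.
So real output changed by 977.18/1135.39 − 1 = -0.1393, i.e. -13.93%.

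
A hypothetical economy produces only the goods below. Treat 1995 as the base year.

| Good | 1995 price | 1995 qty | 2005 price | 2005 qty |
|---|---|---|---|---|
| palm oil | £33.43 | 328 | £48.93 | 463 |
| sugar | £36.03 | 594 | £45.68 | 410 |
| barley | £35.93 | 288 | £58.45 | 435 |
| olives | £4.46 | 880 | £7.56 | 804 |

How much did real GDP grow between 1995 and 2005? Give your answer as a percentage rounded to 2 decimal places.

Real GDP 1995 = Nominal GDP 1995 = 33.43·328 + 36.03·594 + 35.93·288 + 4.46·880 = 46639.50.
Real GDP 2005 (at 1995 prices) = 33.43·463 + 36.03·410 + 35.93·435 + 4.46·804 = 49465.78.
Real growth = 49465.78/46639.50 − 1 = 0.0606.

6.06%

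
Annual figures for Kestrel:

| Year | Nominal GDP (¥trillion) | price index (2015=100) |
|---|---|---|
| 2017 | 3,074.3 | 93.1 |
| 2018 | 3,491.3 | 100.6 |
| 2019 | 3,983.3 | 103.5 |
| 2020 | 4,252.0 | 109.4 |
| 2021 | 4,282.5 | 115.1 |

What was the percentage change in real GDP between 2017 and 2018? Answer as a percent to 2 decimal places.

Real GDP 2017 = 3074.3/0.931 = 3302.15.
Real GDP 2018 = 3491.3/1.006 = 3470.48.
Change = 3470.48/3302.15 − 1 = 0.0510.

5.10%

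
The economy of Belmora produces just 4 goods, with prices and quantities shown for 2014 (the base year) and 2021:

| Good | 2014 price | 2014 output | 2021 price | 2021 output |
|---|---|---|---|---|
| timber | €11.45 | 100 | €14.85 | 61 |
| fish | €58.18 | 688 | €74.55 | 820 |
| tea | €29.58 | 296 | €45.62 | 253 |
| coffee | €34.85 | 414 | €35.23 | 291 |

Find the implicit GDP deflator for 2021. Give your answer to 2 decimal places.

Nominal GDP 2021 = 14.85·61 + 74.55·820 + 45.62·253 + 35.23·291 = 83830.64.
Real GDP 2021 (at 2014 prices) = 11.45·61 + 58.18·820 + 29.58·253 + 34.85·291 = 66031.14.
Deflator = Nominal/Real × 100 = 83830.64/66031.14 × 100 = 126.956.

126.96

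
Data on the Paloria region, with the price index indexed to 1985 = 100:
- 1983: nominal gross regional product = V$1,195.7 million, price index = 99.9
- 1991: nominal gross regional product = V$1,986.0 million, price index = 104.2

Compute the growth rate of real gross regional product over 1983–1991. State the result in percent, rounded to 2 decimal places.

59.24%

Real gross regional product 1983 = 1195.7 / 0.999 = 1196.90.
Real gross regional product 1991 = 1986.0 / 1.042 = 1905.95.
Real growth = 1905.95 / 1196.90 − 1 = 0.5924.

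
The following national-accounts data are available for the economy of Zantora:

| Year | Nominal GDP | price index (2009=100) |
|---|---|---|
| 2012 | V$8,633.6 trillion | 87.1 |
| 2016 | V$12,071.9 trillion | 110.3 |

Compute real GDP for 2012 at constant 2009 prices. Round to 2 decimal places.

V$9,912.28 trillion

Real GDP = Nominal / (price index/100) = 8633.6 / 0.871 = 9912.28.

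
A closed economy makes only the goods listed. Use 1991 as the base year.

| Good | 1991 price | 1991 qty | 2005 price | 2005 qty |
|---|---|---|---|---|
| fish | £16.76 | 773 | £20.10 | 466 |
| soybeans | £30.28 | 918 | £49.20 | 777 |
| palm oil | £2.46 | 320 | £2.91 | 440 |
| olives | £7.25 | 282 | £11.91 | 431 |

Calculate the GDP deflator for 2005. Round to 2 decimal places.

151.94

Nominal GDP 2005 = 20.10·466 + 49.20·777 + 2.91·440 + 11.91·431 = 54008.61.
Real GDP 2005 (at 1991 prices) = 16.76·466 + 30.28·777 + 2.46·440 + 7.25·431 = 35544.87.
Deflator = Nominal/Real × 100 = 54008.61/35544.87 × 100 = 151.945.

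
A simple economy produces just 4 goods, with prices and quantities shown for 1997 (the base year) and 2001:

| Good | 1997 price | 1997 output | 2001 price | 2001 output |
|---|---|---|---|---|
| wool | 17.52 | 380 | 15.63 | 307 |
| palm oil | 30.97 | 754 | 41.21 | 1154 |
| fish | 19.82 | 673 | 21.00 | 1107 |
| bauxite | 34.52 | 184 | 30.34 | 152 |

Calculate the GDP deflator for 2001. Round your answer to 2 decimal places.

Nominal GDP 2001 = 15.63·307 + 41.21·1154 + 21.00·1107 + 30.34·152 = 80213.43.
Real GDP 2001 (at 1997 prices) = 17.52·307 + 30.97·1154 + 19.82·1107 + 34.52·152 = 68305.80.
Deflator = Nominal/Real × 100 = 80213.43/68305.80 × 100 = 117.433.

117.43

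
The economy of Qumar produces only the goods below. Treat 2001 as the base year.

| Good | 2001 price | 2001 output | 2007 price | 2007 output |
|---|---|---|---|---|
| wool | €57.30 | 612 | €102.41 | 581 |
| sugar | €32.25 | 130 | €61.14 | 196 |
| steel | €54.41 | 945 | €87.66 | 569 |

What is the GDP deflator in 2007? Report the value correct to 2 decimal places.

Nominal GDP 2007 = 102.41·581 + 61.14·196 + 87.66·569 = 121362.19.
Real GDP 2007 (at 2001 prices) = 57.30·581 + 32.25·196 + 54.41·569 = 70571.59.
Deflator = Nominal/Real × 100 = 121362.19/70571.59 × 100 = 171.970.

171.97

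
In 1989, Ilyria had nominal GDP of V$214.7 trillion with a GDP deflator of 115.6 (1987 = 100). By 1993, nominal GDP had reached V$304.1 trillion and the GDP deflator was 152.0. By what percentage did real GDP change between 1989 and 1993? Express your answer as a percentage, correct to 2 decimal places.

7.72%

Deflate each year: 1989 → 214.7/1.156 = 185.73; 1993 → 304.1/1.520 = 200.07.
So real GDP changed by 200.07/185.73 − 1 = 0.0772, i.e. 7.72%.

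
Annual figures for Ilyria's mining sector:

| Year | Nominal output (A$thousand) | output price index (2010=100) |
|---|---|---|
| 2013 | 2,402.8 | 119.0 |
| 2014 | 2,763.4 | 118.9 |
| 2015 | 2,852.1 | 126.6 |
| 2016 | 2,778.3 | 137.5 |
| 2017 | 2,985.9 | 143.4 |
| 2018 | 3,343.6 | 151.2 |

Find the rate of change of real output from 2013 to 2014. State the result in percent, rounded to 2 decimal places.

Real output 2013 = 2402.8/1.190 = 2019.16.
Real output 2014 = 2763.4/1.189 = 2324.14.
Change = 2324.14/2019.16 − 1 = 0.1510.

15.10%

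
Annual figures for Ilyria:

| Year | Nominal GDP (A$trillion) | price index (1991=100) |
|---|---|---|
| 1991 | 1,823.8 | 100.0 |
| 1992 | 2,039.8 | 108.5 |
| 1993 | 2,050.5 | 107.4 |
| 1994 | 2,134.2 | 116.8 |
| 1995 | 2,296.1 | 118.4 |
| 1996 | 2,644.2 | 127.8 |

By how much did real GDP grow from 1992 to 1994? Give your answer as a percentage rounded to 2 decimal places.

Real GDP 1992 = 2039.8/1.085 = 1880.00.
Real GDP 1994 = 2134.2/1.168 = 1827.23.
Change = 1827.23/1880.00 − 1 = -0.0281.

-2.81%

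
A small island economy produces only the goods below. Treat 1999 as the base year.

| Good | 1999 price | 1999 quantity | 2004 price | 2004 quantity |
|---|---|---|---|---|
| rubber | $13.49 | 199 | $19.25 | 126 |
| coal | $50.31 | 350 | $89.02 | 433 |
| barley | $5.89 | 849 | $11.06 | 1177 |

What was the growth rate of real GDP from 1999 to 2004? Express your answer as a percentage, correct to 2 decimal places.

20.25%

Real GDP 1999 = Nominal GDP 1999 = 13.49·199 + 50.31·350 + 5.89·849 = 25293.62.
Real GDP 2004 (at 1999 prices) = 13.49·126 + 50.31·433 + 5.89·1177 = 30416.50.
Real growth = 30416.50/25293.62 − 1 = 0.2025.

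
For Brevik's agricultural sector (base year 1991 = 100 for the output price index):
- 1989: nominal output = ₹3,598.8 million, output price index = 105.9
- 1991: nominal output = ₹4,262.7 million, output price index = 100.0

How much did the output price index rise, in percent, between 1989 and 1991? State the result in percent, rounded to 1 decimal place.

-5.6%

Price-level change = 100.0 / 105.9 − 1 = -0.0557.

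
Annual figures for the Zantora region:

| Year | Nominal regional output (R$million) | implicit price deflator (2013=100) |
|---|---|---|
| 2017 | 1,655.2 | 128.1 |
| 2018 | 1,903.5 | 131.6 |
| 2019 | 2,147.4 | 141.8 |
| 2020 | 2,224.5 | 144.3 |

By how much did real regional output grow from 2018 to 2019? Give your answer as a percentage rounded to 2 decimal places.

Real regional output 2018 = 1903.5/1.316 = 1446.43.
Real regional output 2019 = 2147.4/1.418 = 1514.39.
Change = 1514.39/1446.43 − 1 = 0.0470.

4.70%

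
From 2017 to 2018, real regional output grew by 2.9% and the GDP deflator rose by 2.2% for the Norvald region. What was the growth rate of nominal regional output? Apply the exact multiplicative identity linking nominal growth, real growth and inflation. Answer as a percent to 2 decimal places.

5.16%

(1 + g_nom) = (1 + g_real)(1 + π) = 1.0290 × 1.0220 = 1.05164.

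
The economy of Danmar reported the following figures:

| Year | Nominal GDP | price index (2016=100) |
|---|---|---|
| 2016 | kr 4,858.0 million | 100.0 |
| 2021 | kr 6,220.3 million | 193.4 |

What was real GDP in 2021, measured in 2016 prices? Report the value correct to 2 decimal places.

Real GDP = Nominal / (price index/100) = 6220.3 / 1.934 = 3216.29.

kr 3,216.29 million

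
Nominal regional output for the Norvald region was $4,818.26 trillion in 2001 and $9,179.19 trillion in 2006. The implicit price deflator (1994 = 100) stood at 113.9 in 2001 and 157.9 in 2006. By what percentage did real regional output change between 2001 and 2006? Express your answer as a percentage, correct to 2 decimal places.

Deflate each year: 2001 → 4818.26/1.139 = 4230.25; 2006 → 9179.19/1.579 = 5813.29.
So real regional output changed by 5813.29/4230.25 − 1 = 0.3742, i.e. 37.42%.

37.42%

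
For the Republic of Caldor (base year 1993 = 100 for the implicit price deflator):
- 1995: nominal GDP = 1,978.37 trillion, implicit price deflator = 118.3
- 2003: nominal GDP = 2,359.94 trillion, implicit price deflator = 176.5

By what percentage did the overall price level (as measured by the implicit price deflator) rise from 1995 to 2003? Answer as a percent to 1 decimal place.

49.2%

Price-level change = 176.5 / 118.3 − 1 = 0.4920.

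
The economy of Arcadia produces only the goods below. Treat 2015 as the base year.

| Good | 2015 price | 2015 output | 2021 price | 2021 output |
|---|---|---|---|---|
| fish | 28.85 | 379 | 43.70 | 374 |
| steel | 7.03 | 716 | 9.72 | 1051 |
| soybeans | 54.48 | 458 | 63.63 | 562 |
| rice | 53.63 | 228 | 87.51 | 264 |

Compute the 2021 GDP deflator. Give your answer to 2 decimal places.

Nominal GDP 2021 = 43.70·374 + 9.72·1051 + 63.63·562 + 87.51·264 = 85422.22.
Real GDP 2021 (at 2015 prices) = 28.85·374 + 7.03·1051 + 54.48·562 + 53.63·264 = 62954.51.
Deflator = Nominal/Real × 100 = 85422.22/62954.51 × 100 = 135.689.

135.69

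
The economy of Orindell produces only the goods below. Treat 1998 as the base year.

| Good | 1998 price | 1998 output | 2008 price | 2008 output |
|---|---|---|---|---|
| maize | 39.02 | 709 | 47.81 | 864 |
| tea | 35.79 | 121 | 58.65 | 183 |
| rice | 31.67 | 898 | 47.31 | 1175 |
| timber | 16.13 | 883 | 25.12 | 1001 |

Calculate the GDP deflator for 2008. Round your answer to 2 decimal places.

Nominal GDP 2008 = 47.81·864 + 58.65·183 + 47.31·1175 + 25.12·1001 = 132775.16.
Real GDP 2008 (at 1998 prices) = 39.02·864 + 35.79·183 + 31.67·1175 + 16.13·1001 = 93621.23.
Deflator = Nominal/Real × 100 = 132775.16/93621.23 × 100 = 141.822.

141.82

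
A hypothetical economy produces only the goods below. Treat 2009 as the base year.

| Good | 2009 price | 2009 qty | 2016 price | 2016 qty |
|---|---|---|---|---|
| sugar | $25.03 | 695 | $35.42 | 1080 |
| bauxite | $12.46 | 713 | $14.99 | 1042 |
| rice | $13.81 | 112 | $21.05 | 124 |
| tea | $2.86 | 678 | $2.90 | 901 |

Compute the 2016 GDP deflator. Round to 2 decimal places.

133.39

Nominal GDP 2016 = 35.42·1080 + 14.99·1042 + 21.05·124 + 2.90·901 = 59096.28.
Real GDP 2016 (at 2009 prices) = 25.03·1080 + 12.46·1042 + 13.81·124 + 2.86·901 = 44305.02.
Deflator = Nominal/Real × 100 = 59096.28/44305.02 × 100 = 133.385.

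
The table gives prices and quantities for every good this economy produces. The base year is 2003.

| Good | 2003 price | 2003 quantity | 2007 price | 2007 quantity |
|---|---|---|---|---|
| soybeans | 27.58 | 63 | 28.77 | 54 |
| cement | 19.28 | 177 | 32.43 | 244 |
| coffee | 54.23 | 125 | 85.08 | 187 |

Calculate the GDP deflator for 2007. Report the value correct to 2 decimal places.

Nominal GDP 2007 = 28.77·54 + 32.43·244 + 85.08·187 = 25376.46.
Real GDP 2007 (at 2003 prices) = 27.58·54 + 19.28·244 + 54.23·187 = 16334.65.
Deflator = Nominal/Real × 100 = 25376.46/16334.65 × 100 = 155.354.

155.35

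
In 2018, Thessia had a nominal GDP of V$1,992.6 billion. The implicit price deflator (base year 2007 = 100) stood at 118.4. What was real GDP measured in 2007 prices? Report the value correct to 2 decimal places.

Real GDP = Nominal / (implicit price deflator/100) = 1992.6 / 1.184 = 1682.94.

V$1,682.94 billion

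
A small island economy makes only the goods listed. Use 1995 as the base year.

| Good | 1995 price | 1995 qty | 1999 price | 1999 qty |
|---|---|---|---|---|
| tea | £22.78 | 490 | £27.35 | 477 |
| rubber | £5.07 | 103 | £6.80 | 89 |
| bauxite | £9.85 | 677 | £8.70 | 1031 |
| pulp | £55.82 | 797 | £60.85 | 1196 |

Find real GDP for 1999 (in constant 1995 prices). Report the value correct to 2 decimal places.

Real GDP 1999 = Σ (p_1995 × q_1999) = 22.78·477 + 5.07·89 + 9.85·1031 + 55.82·1196 = 88233.36.

£88233.36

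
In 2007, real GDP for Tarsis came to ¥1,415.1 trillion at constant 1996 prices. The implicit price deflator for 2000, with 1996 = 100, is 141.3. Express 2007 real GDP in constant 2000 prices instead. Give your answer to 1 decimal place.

¥1,999.5 trillion

Real GDP in 2000 prices = Real GDP in 1996 prices × (P_2000/P_1996) = 1415.1 × 1.413 = 1999.54.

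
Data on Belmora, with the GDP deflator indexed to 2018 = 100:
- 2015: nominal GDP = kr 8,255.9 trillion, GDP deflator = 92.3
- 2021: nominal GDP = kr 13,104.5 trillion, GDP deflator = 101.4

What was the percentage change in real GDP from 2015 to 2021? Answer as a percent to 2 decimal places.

44.48%

Deflate each year: 2015 → 8255.9/0.923 = 8944.64; 2021 → 13104.5/1.014 = 12923.57.
So real GDP changed by 12923.57/8944.64 − 1 = 0.4448, i.e. 44.48%.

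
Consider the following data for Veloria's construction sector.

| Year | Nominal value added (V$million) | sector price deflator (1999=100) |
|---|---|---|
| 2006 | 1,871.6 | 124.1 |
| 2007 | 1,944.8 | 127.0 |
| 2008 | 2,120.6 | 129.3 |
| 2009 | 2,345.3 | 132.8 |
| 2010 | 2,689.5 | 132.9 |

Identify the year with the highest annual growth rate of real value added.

2007: real = 1944.8/1.270 = 1531.34; growth vs 2006 (1508.14) = 1.54%.
2008: real = 2120.6/1.293 = 1640.06; growth vs 2007 (1531.34) = 7.10%.
2009: real = 2345.3/1.328 = 1766.04; growth vs 2008 (1640.06) = 7.68%.
2010: real = 2689.5/1.329 = 2023.70; growth vs 2009 (1766.04) = 14.59%.

2010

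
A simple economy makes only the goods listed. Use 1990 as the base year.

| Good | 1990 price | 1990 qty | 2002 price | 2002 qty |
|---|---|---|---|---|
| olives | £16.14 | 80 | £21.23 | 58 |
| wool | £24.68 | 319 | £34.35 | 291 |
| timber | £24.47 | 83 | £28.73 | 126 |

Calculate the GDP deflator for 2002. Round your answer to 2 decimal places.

Nominal GDP 2002 = 21.23·58 + 34.35·291 + 28.73·126 = 14847.17.
Real GDP 2002 (at 1990 prices) = 16.14·58 + 24.68·291 + 24.47·126 = 11201.22.
Deflator = Nominal/Real × 100 = 14847.17/11201.22 × 100 = 132.550.

132.55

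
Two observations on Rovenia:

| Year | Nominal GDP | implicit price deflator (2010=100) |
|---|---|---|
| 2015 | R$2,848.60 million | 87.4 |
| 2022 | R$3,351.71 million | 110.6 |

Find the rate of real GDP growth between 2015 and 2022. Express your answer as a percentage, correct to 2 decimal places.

-7.02%

Deflate each year: 2015 → 2848.60/0.874 = 3259.27; 2022 → 3351.71/1.106 = 3030.48.
So real GDP changed by 3030.48/3259.27 − 1 = -0.0702, i.e. -7.02%.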